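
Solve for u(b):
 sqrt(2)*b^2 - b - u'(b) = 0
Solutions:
 u(b) = C1 + sqrt(2)*b^3/3 - b^2/2


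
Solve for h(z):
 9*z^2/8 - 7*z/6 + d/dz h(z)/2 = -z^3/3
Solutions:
 h(z) = C1 - z^4/6 - 3*z^3/4 + 7*z^2/6


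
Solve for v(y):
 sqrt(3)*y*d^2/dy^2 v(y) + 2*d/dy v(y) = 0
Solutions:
 v(y) = C1 + C2*y^(1 - 2*sqrt(3)/3)


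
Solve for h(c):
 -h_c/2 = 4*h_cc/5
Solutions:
 h(c) = C1 + C2*exp(-5*c/8)


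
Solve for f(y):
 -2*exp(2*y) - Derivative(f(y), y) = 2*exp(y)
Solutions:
 f(y) = C1 - exp(2*y) - 2*exp(y)


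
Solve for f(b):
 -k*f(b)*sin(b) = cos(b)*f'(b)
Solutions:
 f(b) = C1*exp(k*log(cos(b)))


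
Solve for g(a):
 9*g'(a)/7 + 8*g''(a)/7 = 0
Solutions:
 g(a) = C1 + C2*exp(-9*a/8)


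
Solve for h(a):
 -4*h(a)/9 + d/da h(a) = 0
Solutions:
 h(a) = C1*exp(4*a/9)


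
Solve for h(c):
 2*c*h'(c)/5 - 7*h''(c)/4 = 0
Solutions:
 h(c) = C1 + C2*erfi(2*sqrt(35)*c/35)


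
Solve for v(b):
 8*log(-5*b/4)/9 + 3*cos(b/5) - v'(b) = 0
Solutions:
 v(b) = C1 + 8*b*log(-b)/9 - 16*b*log(2)/9 - 8*b/9 + 8*b*log(5)/9 + 15*sin(b/5)


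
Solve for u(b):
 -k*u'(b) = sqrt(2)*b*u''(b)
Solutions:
 u(b) = C1 + b^(-sqrt(2)*re(k)/2 + 1)*(C2*sin(sqrt(2)*log(b)*Abs(im(k))/2) + C3*cos(sqrt(2)*log(b)*im(k)/2))


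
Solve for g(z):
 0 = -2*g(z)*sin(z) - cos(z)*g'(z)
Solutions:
 g(z) = C1*cos(z)^2


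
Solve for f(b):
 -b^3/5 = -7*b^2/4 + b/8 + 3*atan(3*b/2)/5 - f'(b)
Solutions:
 f(b) = C1 + b^4/20 - 7*b^3/12 + b^2/16 + 3*b*atan(3*b/2)/5 - log(9*b^2 + 4)/5


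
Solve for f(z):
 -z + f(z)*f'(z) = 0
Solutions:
 f(z) = -sqrt(C1 + z^2)
 f(z) = sqrt(C1 + z^2)


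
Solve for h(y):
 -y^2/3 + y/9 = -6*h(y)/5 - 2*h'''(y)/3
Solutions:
 h(y) = C3*exp(-15^(2/3)*y/5) + 5*y^2/18 - 5*y/54 + (C1*sin(3*3^(1/6)*5^(2/3)*y/10) + C2*cos(3*3^(1/6)*5^(2/3)*y/10))*exp(15^(2/3)*y/10)


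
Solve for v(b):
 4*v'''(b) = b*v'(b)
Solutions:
 v(b) = C1 + Integral(C2*airyai(2^(1/3)*b/2) + C3*airybi(2^(1/3)*b/2), b)


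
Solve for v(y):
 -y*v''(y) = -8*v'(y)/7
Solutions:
 v(y) = C1 + C2*y^(15/7)


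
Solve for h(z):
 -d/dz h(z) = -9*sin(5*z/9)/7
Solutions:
 h(z) = C1 - 81*cos(5*z/9)/35


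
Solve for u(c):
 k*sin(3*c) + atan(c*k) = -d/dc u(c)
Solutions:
 u(c) = C1 + k*cos(3*c)/3 - Piecewise((c*atan(c*k) - log(c^2*k^2 + 1)/(2*k), Ne(k, 0)), (0, True))


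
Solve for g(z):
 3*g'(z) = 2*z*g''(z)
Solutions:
 g(z) = C1 + C2*z^(5/2)


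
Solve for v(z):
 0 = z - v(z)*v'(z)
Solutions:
 v(z) = -sqrt(C1 + z^2)
 v(z) = sqrt(C1 + z^2)


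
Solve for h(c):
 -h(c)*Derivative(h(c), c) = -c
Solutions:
 h(c) = -sqrt(C1 + c^2)
 h(c) = sqrt(C1 + c^2)


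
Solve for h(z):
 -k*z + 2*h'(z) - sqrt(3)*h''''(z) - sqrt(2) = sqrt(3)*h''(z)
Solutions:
 h(z) = C1 + C2*exp(sqrt(3)*z*(-(3 + sqrt(10))^(1/3) + (3 + sqrt(10))^(-1/3))/6)*sin(z*((3 + sqrt(10))^(-1/3) + (3 + sqrt(10))^(1/3))/2) + C3*exp(sqrt(3)*z*(-(3 + sqrt(10))^(1/3) + (3 + sqrt(10))^(-1/3))/6)*cos(z*((3 + sqrt(10))^(-1/3) + (3 + sqrt(10))^(1/3))/2) + C4*exp(-sqrt(3)*z*(-(3 + sqrt(10))^(1/3) + (3 + sqrt(10))^(-1/3))/3) + k*z^2/4 + sqrt(3)*k*z/4 + sqrt(2)*z/2


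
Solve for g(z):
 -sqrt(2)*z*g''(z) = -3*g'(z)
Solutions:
 g(z) = C1 + C2*z^(1 + 3*sqrt(2)/2)


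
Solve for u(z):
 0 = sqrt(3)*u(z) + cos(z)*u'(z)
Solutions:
 u(z) = C1*(sin(z) - 1)^(sqrt(3)/2)/(sin(z) + 1)^(sqrt(3)/2)


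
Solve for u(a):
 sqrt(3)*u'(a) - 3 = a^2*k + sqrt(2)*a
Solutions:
 u(a) = C1 + sqrt(3)*a^3*k/9 + sqrt(6)*a^2/6 + sqrt(3)*a


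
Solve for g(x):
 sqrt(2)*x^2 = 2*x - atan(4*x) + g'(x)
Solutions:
 g(x) = C1 + sqrt(2)*x^3/3 - x^2 + x*atan(4*x) - log(16*x^2 + 1)/8


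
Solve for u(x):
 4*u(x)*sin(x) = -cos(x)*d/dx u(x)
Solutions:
 u(x) = C1*cos(x)^4


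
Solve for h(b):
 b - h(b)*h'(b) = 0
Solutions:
 h(b) = -sqrt(C1 + b^2)
 h(b) = sqrt(C1 + b^2)


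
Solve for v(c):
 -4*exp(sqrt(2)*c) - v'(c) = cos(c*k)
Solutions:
 v(c) = C1 - 2*sqrt(2)*exp(sqrt(2)*c) - sin(c*k)/k


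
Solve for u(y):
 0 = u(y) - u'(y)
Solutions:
 u(y) = C1*exp(y)


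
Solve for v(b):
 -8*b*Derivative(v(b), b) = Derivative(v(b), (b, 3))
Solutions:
 v(b) = C1 + Integral(C2*airyai(-2*b) + C3*airybi(-2*b), b)


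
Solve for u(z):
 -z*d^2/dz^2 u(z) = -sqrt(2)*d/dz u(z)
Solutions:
 u(z) = C1 + C2*z^(1 + sqrt(2))


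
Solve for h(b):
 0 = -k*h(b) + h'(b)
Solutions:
 h(b) = C1*exp(b*k)


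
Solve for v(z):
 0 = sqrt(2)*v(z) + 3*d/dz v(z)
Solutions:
 v(z) = C1*exp(-sqrt(2)*z/3)


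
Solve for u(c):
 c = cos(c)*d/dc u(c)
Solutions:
 u(c) = C1 + Integral(c/cos(c), c)


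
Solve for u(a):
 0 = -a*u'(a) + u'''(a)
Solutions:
 u(a) = C1 + Integral(C2*airyai(a) + C3*airybi(a), a)


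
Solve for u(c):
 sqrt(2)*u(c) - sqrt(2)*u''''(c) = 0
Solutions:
 u(c) = C1*exp(-c) + C2*exp(c) + C3*sin(c) + C4*cos(c)


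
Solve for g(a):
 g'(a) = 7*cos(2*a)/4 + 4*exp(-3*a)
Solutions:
 g(a) = C1 + 7*sin(2*a)/8 - 4*exp(-3*a)/3


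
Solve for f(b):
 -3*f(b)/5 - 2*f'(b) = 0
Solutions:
 f(b) = C1*exp(-3*b/10)


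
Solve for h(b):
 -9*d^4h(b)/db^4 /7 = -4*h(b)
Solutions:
 h(b) = C1*exp(-sqrt(6)*7^(1/4)*b/3) + C2*exp(sqrt(6)*7^(1/4)*b/3) + C3*sin(sqrt(6)*7^(1/4)*b/3) + C4*cos(sqrt(6)*7^(1/4)*b/3)


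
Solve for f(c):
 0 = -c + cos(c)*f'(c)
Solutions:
 f(c) = C1 + Integral(c/cos(c), c)


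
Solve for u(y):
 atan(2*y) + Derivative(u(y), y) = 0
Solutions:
 u(y) = C1 - y*atan(2*y) + log(4*y^2 + 1)/4


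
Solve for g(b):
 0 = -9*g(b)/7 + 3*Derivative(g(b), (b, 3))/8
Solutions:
 g(b) = C3*exp(2*3^(1/3)*7^(2/3)*b/7) + (C1*sin(3^(5/6)*7^(2/3)*b/7) + C2*cos(3^(5/6)*7^(2/3)*b/7))*exp(-3^(1/3)*7^(2/3)*b/7)


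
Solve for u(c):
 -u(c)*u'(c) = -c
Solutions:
 u(c) = -sqrt(C1 + c^2)
 u(c) = sqrt(C1 + c^2)


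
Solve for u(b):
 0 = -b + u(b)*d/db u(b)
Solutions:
 u(b) = -sqrt(C1 + b^2)
 u(b) = sqrt(C1 + b^2)


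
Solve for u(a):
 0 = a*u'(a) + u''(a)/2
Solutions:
 u(a) = C1 + C2*erf(a)


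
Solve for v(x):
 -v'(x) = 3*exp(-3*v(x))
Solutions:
 v(x) = log(C1 - 9*x)/3
 v(x) = log((-3^(1/3) - 3^(5/6)*I)*(C1 - 3*x)^(1/3)/2)
 v(x) = log((-3^(1/3) + 3^(5/6)*I)*(C1 - 3*x)^(1/3)/2)


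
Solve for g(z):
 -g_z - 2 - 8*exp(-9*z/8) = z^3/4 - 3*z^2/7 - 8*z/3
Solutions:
 g(z) = C1 - z^4/16 + z^3/7 + 4*z^2/3 - 2*z + 64*exp(-9*z/8)/9


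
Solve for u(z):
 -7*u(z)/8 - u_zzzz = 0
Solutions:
 u(z) = (C1*sin(2^(3/4)*7^(1/4)*z/4) + C2*cos(2^(3/4)*7^(1/4)*z/4))*exp(-2^(3/4)*7^(1/4)*z/4) + (C3*sin(2^(3/4)*7^(1/4)*z/4) + C4*cos(2^(3/4)*7^(1/4)*z/4))*exp(2^(3/4)*7^(1/4)*z/4)


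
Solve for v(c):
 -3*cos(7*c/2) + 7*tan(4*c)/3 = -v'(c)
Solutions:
 v(c) = C1 + 7*log(cos(4*c))/12 + 6*sin(7*c/2)/7


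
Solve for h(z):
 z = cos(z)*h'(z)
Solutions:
 h(z) = C1 + Integral(z/cos(z), z)


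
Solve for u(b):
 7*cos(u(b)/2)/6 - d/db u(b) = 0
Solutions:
 -7*b/6 - log(sin(u(b)/2) - 1) + log(sin(u(b)/2) + 1) = C1


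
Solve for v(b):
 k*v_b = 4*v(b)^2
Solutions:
 v(b) = -k/(C1*k + 4*b)


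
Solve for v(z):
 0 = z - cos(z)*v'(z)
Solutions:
 v(z) = C1 + Integral(z/cos(z), z)


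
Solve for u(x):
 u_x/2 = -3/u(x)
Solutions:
 u(x) = -sqrt(C1 - 12*x)
 u(x) = sqrt(C1 - 12*x)


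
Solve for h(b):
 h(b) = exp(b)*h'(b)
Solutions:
 h(b) = C1*exp(-exp(-b))


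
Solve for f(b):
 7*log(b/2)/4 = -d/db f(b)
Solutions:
 f(b) = C1 - 7*b*log(b)/4 + 7*b*log(2)/4 + 7*b/4


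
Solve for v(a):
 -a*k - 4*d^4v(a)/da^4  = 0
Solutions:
 v(a) = C1 + C2*a + C3*a^2 + C4*a^3 - a^5*k/480


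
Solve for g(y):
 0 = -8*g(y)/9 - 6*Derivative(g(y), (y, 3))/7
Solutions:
 g(y) = C3*exp(-28^(1/3)*y/3) + (C1*sin(28^(1/3)*sqrt(3)*y/6) + C2*cos(28^(1/3)*sqrt(3)*y/6))*exp(28^(1/3)*y/6)


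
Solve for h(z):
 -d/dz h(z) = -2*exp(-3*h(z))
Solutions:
 h(z) = log(C1 + 6*z)/3
 h(z) = log((-3^(1/3) - 3^(5/6)*I)*(C1 + 2*z)^(1/3)/2)
 h(z) = log((-3^(1/3) + 3^(5/6)*I)*(C1 + 2*z)^(1/3)/2)


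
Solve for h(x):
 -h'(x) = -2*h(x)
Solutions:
 h(x) = C1*exp(2*x)


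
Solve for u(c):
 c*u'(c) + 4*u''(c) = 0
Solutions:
 u(c) = C1 + C2*erf(sqrt(2)*c/4)


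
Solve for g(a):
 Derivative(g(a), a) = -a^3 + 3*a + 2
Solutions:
 g(a) = C1 - a^4/4 + 3*a^2/2 + 2*a


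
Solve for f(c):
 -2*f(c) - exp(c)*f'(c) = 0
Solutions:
 f(c) = C1*exp(2*exp(-c))


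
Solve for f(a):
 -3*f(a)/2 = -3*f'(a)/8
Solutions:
 f(a) = C1*exp(4*a)


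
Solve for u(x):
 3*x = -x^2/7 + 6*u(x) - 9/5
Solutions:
 u(x) = x^2/42 + x/2 + 3/10


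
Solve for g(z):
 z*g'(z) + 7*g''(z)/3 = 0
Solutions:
 g(z) = C1 + C2*erf(sqrt(42)*z/14)


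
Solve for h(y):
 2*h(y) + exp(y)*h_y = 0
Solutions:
 h(y) = C1*exp(2*exp(-y))


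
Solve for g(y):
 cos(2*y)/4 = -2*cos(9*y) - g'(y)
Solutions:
 g(y) = C1 - sin(2*y)/8 - 2*sin(9*y)/9


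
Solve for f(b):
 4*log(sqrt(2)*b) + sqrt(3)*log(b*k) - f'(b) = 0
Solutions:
 f(b) = C1 + b*(sqrt(3)*log(k) - 4 - sqrt(3) + 2*log(2)) + b*(sqrt(3) + 4)*log(b)


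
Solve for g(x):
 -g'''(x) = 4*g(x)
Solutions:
 g(x) = C3*exp(-2^(2/3)*x) + (C1*sin(2^(2/3)*sqrt(3)*x/2) + C2*cos(2^(2/3)*sqrt(3)*x/2))*exp(2^(2/3)*x/2)


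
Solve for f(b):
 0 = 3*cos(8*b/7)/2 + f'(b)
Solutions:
 f(b) = C1 - 21*sin(8*b/7)/16


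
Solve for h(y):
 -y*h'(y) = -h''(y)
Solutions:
 h(y) = C1 + C2*erfi(sqrt(2)*y/2)


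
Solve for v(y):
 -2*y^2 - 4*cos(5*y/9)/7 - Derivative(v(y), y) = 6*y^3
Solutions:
 v(y) = C1 - 3*y^4/2 - 2*y^3/3 - 36*sin(5*y/9)/35


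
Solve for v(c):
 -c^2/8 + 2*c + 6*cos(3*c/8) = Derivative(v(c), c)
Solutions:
 v(c) = C1 - c^3/24 + c^2 + 16*sin(3*c/8)


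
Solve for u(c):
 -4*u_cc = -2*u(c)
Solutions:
 u(c) = C1*exp(-sqrt(2)*c/2) + C2*exp(sqrt(2)*c/2)


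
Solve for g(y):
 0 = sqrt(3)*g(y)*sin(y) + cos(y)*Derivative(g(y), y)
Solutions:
 g(y) = C1*cos(y)^(sqrt(3))


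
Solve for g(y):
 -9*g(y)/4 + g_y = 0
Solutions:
 g(y) = C1*exp(9*y/4)


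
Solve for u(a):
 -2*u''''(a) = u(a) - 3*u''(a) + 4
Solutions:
 u(a) = C1*exp(-a) + C2*exp(a) + C3*exp(-sqrt(2)*a/2) + C4*exp(sqrt(2)*a/2) - 4


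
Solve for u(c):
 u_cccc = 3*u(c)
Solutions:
 u(c) = C1*exp(-3^(1/4)*c) + C2*exp(3^(1/4)*c) + C3*sin(3^(1/4)*c) + C4*cos(3^(1/4)*c)


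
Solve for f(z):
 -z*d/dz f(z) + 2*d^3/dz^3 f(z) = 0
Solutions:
 f(z) = C1 + Integral(C2*airyai(2^(2/3)*z/2) + C3*airybi(2^(2/3)*z/2), z)


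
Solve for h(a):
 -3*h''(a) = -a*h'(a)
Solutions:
 h(a) = C1 + C2*erfi(sqrt(6)*a/6)


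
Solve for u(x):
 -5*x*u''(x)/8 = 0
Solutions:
 u(x) = C1 + C2*x


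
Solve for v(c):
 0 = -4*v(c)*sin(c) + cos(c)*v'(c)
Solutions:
 v(c) = C1/cos(c)^4


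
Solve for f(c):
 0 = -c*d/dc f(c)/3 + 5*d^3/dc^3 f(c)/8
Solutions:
 f(c) = C1 + Integral(C2*airyai(2*15^(2/3)*c/15) + C3*airybi(2*15^(2/3)*c/15), c)


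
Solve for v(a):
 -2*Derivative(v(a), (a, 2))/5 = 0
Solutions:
 v(a) = C1 + C2*a


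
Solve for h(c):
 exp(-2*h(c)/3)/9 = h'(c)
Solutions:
 h(c) = 3*log(-sqrt(C1 + c)) - 6*log(3) + 3*log(6)/2
 h(c) = 3*log(C1 + c)/2 - 6*log(3) + 3*log(6)/2


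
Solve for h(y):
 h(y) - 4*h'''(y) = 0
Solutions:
 h(y) = C3*exp(2^(1/3)*y/2) + (C1*sin(2^(1/3)*sqrt(3)*y/4) + C2*cos(2^(1/3)*sqrt(3)*y/4))*exp(-2^(1/3)*y/4)


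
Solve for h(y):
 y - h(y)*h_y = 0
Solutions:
 h(y) = -sqrt(C1 + y^2)
 h(y) = sqrt(C1 + y^2)


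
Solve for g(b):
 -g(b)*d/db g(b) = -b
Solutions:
 g(b) = -sqrt(C1 + b^2)
 g(b) = sqrt(C1 + b^2)


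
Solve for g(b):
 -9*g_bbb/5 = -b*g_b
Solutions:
 g(b) = C1 + Integral(C2*airyai(15^(1/3)*b/3) + C3*airybi(15^(1/3)*b/3), b)


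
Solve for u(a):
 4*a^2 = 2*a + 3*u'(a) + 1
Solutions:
 u(a) = C1 + 4*a^3/9 - a^2/3 - a/3


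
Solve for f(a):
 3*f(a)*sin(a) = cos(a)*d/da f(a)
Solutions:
 f(a) = C1/cos(a)^3


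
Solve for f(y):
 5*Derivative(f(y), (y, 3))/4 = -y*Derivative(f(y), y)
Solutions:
 f(y) = C1 + Integral(C2*airyai(-10^(2/3)*y/5) + C3*airybi(-10^(2/3)*y/5), y)


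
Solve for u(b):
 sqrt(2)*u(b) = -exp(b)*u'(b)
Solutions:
 u(b) = C1*exp(sqrt(2)*exp(-b))


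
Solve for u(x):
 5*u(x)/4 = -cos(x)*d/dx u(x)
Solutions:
 u(x) = C1*(sin(x) - 1)^(5/8)/(sin(x) + 1)^(5/8)


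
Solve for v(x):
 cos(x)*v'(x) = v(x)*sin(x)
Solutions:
 v(x) = C1/cos(x)


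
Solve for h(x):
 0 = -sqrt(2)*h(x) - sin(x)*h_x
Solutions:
 h(x) = C1*(cos(x) + 1)^(sqrt(2)/2)/(cos(x) - 1)^(sqrt(2)/2)


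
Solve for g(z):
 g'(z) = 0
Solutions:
 g(z) = C1


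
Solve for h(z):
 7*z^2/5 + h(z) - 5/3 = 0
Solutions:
 h(z) = 5/3 - 7*z^2/5


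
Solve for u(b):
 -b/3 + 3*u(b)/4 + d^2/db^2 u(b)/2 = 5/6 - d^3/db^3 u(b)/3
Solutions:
 u(b) = C1*exp(b*(-2 + (3*sqrt(11) + 10)^(-1/3) + (3*sqrt(11) + 10)^(1/3))/4)*sin(sqrt(3)*b*(-(3*sqrt(11) + 10)^(1/3) + (3*sqrt(11) + 10)^(-1/3))/4) + C2*exp(b*(-2 + (3*sqrt(11) + 10)^(-1/3) + (3*sqrt(11) + 10)^(1/3))/4)*cos(sqrt(3)*b*(-(3*sqrt(11) + 10)^(1/3) + (3*sqrt(11) + 10)^(-1/3))/4) + C3*exp(-b*((3*sqrt(11) + 10)^(-1/3) + 1 + (3*sqrt(11) + 10)^(1/3))/2) + 4*b/9 + 10/9


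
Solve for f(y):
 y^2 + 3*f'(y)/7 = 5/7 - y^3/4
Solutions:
 f(y) = C1 - 7*y^4/48 - 7*y^3/9 + 5*y/3


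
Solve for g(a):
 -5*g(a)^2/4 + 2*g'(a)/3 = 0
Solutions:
 g(a) = -8/(C1 + 15*a)


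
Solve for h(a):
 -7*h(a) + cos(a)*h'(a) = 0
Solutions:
 h(a) = C1*sqrt(sin(a) + 1)*(sin(a)^3 + 3*sin(a)^2 + 3*sin(a) + 1)/(sqrt(sin(a) - 1)*(sin(a)^3 - 3*sin(a)^2 + 3*sin(a) - 1))


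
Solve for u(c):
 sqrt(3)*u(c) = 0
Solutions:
 u(c) = 0


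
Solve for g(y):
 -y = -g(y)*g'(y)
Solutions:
 g(y) = -sqrt(C1 + y^2)
 g(y) = sqrt(C1 + y^2)


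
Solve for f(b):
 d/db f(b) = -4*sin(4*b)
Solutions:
 f(b) = C1 + cos(4*b)


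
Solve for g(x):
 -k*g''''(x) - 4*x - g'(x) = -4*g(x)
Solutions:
 g(x) = C1*exp(x*Piecewise((-sqrt(-(-1/k^2)^(1/3))/2 - sqrt((-1/k^2)^(1/3) + 2/(k*sqrt(-(-1/k^2)^(1/3))))/2, Eq(1/k, 0)), (-sqrt(2*(sqrt(64/(27*k^3) + 1/(256*k^4)) + 1/(16*k^2))^(1/3) - 8/(3*k*(sqrt(64/(27*k^3) + 1/(256*k^4)) + 1/(16*k^2))^(1/3)))/2 - sqrt(-2*(sqrt(64/(27*k^3) + 1/(256*k^4)) + 1/(16*k^2))^(1/3) + 2/(k*sqrt(2*(sqrt(64/(27*k^3) + 1/(256*k^4)) + 1/(16*k^2))^(1/3) - 8/(3*k*(sqrt(64/(27*k^3) + 1/(256*k^4)) + 1/(16*k^2))^(1/3)))) + 8/(3*k*(sqrt(64/(27*k^3) + 1/(256*k^4)) + 1/(16*k^2))^(1/3)))/2, True))) + C2*exp(x*Piecewise((-sqrt(-(-1/k^2)^(1/3))/2 + sqrt((-1/k^2)^(1/3) + 2/(k*sqrt(-(-1/k^2)^(1/3))))/2, Eq(1/k, 0)), (-sqrt(2*(sqrt(64/(27*k^3) + 1/(256*k^4)) + 1/(16*k^2))^(1/3) - 8/(3*k*(sqrt(64/(27*k^3) + 1/(256*k^4)) + 1/(16*k^2))^(1/3)))/2 + sqrt(-2*(sqrt(64/(27*k^3) + 1/(256*k^4)) + 1/(16*k^2))^(1/3) + 2/(k*sqrt(2*(sqrt(64/(27*k^3) + 1/(256*k^4)) + 1/(16*k^2))^(1/3) - 8/(3*k*(sqrt(64/(27*k^3) + 1/(256*k^4)) + 1/(16*k^2))^(1/3)))) + 8/(3*k*(sqrt(64/(27*k^3) + 1/(256*k^4)) + 1/(16*k^2))^(1/3)))/2, True))) + C3*exp(x*Piecewise((sqrt(-(-1/k^2)^(1/3))/2 - sqrt((-1/k^2)^(1/3) - 2/(k*sqrt(-(-1/k^2)^(1/3))))/2, Eq(1/k, 0)), (sqrt(2*(sqrt(64/(27*k^3) + 1/(256*k^4)) + 1/(16*k^2))^(1/3) - 8/(3*k*(sqrt(64/(27*k^3) + 1/(256*k^4)) + 1/(16*k^2))^(1/3)))/2 - sqrt(-2*(sqrt(64/(27*k^3) + 1/(256*k^4)) + 1/(16*k^2))^(1/3) - 2/(k*sqrt(2*(sqrt(64/(27*k^3) + 1/(256*k^4)) + 1/(16*k^2))^(1/3) - 8/(3*k*(sqrt(64/(27*k^3) + 1/(256*k^4)) + 1/(16*k^2))^(1/3)))) + 8/(3*k*(sqrt(64/(27*k^3) + 1/(256*k^4)) + 1/(16*k^2))^(1/3)))/2, True))) + C4*exp(x*Piecewise((sqrt(-(-1/k^2)^(1/3))/2 + sqrt((-1/k^2)^(1/3) - 2/(k*sqrt(-(-1/k^2)^(1/3))))/2, Eq(1/k, 0)), (sqrt(2*(sqrt(64/(27*k^3) + 1/(256*k^4)) + 1/(16*k^2))^(1/3) - 8/(3*k*(sqrt(64/(27*k^3) + 1/(256*k^4)) + 1/(16*k^2))^(1/3)))/2 + sqrt(-2*(sqrt(64/(27*k^3) + 1/(256*k^4)) + 1/(16*k^2))^(1/3) - 2/(k*sqrt(2*(sqrt(64/(27*k^3) + 1/(256*k^4)) + 1/(16*k^2))^(1/3) - 8/(3*k*(sqrt(64/(27*k^3) + 1/(256*k^4)) + 1/(16*k^2))^(1/3)))) + 8/(3*k*(sqrt(64/(27*k^3) + 1/(256*k^4)) + 1/(16*k^2))^(1/3)))/2, True))) + x + 1/4


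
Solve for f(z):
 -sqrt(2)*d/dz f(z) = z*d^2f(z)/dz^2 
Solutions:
 f(z) = C1 + C2*z^(1 - sqrt(2))


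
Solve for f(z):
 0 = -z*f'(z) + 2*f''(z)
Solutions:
 f(z) = C1 + C2*erfi(z/2)


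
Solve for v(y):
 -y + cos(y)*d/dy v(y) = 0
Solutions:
 v(y) = C1 + Integral(y/cos(y), y)


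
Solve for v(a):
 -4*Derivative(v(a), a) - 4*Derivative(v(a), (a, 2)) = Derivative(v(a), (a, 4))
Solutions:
 v(a) = C1 + C2*exp(-6^(1/3)*a*(-(9 + sqrt(129))^(1/3) + 2*6^(1/3)/(9 + sqrt(129))^(1/3))/6)*sin(2^(1/3)*3^(1/6)*a*(2^(1/3)/(9 + sqrt(129))^(1/3) + 3^(2/3)*(9 + sqrt(129))^(1/3)/6)) + C3*exp(-6^(1/3)*a*(-(9 + sqrt(129))^(1/3) + 2*6^(1/3)/(9 + sqrt(129))^(1/3))/6)*cos(2^(1/3)*3^(1/6)*a*(2^(1/3)/(9 + sqrt(129))^(1/3) + 3^(2/3)*(9 + sqrt(129))^(1/3)/6)) + C4*exp(6^(1/3)*a*(-(9 + sqrt(129))^(1/3) + 2*6^(1/3)/(9 + sqrt(129))^(1/3))/3)


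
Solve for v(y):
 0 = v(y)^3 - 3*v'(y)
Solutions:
 v(y) = -sqrt(6)*sqrt(-1/(C1 + y))/2
 v(y) = sqrt(6)*sqrt(-1/(C1 + y))/2


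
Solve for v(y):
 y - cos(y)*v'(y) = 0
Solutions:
 v(y) = C1 + Integral(y/cos(y), y)


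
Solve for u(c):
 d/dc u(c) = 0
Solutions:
 u(c) = C1


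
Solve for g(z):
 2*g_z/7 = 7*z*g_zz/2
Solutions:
 g(z) = C1 + C2*z^(53/49)


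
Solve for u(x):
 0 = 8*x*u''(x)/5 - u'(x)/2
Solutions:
 u(x) = C1 + C2*x^(21/16)


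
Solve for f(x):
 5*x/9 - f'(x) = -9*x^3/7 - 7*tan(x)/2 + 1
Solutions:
 f(x) = C1 + 9*x^4/28 + 5*x^2/18 - x - 7*log(cos(x))/2


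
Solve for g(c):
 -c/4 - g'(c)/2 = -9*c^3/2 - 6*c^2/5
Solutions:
 g(c) = C1 + 9*c^4/4 + 4*c^3/5 - c^2/4


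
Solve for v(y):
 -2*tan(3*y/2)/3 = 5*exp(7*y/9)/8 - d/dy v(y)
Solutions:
 v(y) = C1 + 45*exp(7*y/9)/56 - 4*log(cos(3*y/2))/9


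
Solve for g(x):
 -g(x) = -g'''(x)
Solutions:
 g(x) = C3*exp(x) + (C1*sin(sqrt(3)*x/2) + C2*cos(sqrt(3)*x/2))*exp(-x/2)


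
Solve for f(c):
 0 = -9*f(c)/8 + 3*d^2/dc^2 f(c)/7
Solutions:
 f(c) = C1*exp(-sqrt(42)*c/4) + C2*exp(sqrt(42)*c/4)


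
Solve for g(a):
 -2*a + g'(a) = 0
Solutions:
 g(a) = C1 + a^2


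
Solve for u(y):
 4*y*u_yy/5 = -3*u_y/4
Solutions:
 u(y) = C1 + C2*y^(1/16)


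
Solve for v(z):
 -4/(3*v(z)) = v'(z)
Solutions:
 v(z) = -sqrt(C1 - 24*z)/3
 v(z) = sqrt(C1 - 24*z)/3


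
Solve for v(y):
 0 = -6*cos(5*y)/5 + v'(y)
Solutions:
 v(y) = C1 + 6*sin(5*y)/25


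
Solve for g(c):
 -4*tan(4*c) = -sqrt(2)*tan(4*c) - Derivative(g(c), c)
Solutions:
 g(c) = C1 - log(cos(4*c)) + sqrt(2)*log(cos(4*c))/4


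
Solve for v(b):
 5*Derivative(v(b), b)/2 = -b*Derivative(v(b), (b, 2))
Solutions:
 v(b) = C1 + C2/b^(3/2)


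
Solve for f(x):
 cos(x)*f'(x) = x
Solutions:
 f(x) = C1 + Integral(x/cos(x), x)


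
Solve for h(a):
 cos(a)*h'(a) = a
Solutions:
 h(a) = C1 + Integral(a/cos(a), a)


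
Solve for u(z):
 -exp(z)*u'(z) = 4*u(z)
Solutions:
 u(z) = C1*exp(4*exp(-z))


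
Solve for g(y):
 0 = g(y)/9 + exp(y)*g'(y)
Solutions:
 g(y) = C1*exp(exp(-y)/9)


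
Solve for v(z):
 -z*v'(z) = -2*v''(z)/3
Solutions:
 v(z) = C1 + C2*erfi(sqrt(3)*z/2)


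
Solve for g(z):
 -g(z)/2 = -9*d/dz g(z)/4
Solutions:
 g(z) = C1*exp(2*z/9)


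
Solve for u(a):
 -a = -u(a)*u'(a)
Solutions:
 u(a) = -sqrt(C1 + a^2)
 u(a) = sqrt(C1 + a^2)


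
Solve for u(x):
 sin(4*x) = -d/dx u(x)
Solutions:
 u(x) = C1 + cos(4*x)/4


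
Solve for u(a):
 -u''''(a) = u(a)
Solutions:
 u(a) = (C1*sin(sqrt(2)*a/2) + C2*cos(sqrt(2)*a/2))*exp(-sqrt(2)*a/2) + (C3*sin(sqrt(2)*a/2) + C4*cos(sqrt(2)*a/2))*exp(sqrt(2)*a/2)


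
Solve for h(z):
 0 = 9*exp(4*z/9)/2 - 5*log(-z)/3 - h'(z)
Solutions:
 h(z) = C1 - 5*z*log(-z)/3 + 5*z/3 + 81*exp(4*z/9)/8


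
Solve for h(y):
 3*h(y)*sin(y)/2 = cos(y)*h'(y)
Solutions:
 h(y) = C1/cos(y)^(3/2)


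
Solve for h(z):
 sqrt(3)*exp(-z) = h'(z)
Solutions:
 h(z) = C1 - sqrt(3)*exp(-z)


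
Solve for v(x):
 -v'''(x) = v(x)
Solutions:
 v(x) = C3*exp(-x) + (C1*sin(sqrt(3)*x/2) + C2*cos(sqrt(3)*x/2))*exp(x/2)


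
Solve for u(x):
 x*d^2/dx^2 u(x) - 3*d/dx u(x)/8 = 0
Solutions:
 u(x) = C1 + C2*x^(11/8)


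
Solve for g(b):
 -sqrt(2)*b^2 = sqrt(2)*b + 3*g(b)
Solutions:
 g(b) = sqrt(2)*b*(-b - 1)/3


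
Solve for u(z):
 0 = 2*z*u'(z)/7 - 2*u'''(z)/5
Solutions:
 u(z) = C1 + Integral(C2*airyai(5^(1/3)*7^(2/3)*z/7) + C3*airybi(5^(1/3)*7^(2/3)*z/7), z)


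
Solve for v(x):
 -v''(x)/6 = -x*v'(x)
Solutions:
 v(x) = C1 + C2*erfi(sqrt(3)*x)


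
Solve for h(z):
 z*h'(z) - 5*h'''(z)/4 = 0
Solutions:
 h(z) = C1 + Integral(C2*airyai(10^(2/3)*z/5) + C3*airybi(10^(2/3)*z/5), z)


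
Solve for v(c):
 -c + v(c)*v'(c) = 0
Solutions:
 v(c) = -sqrt(C1 + c^2)
 v(c) = sqrt(C1 + c^2)


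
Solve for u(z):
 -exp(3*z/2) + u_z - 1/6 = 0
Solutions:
 u(z) = C1 + z/6 + 2*exp(3*z/2)/3


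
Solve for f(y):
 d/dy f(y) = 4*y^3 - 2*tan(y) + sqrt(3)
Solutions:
 f(y) = C1 + y^4 + sqrt(3)*y + 2*log(cos(y))


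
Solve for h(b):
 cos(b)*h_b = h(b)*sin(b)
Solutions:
 h(b) = C1/cos(b)


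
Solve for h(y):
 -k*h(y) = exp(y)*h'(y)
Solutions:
 h(y) = C1*exp(k*exp(-y))


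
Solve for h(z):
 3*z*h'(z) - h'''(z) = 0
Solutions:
 h(z) = C1 + Integral(C2*airyai(3^(1/3)*z) + C3*airybi(3^(1/3)*z), z)


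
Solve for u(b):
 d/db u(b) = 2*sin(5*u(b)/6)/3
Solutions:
 -2*b/3 + 3*log(cos(5*u(b)/6) - 1)/5 - 3*log(cos(5*u(b)/6) + 1)/5 = C1


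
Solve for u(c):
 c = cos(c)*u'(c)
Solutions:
 u(c) = C1 + Integral(c/cos(c), c)


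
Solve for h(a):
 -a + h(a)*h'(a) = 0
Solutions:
 h(a) = -sqrt(C1 + a^2)
 h(a) = sqrt(C1 + a^2)


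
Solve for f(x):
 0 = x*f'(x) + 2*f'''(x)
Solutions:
 f(x) = C1 + Integral(C2*airyai(-2^(2/3)*x/2) + C3*airybi(-2^(2/3)*x/2), x)


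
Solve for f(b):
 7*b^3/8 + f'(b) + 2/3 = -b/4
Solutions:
 f(b) = C1 - 7*b^4/32 - b^2/8 - 2*b/3


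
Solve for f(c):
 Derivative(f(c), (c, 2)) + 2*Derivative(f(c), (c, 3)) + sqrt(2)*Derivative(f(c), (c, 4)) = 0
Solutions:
 f(c) = C1 + C2*c + (C3*sin(sqrt(2)*c*sqrt(-1 + sqrt(2))/2) + C4*cos(sqrt(2)*c*sqrt(-1 + sqrt(2))/2))*exp(-sqrt(2)*c/2)


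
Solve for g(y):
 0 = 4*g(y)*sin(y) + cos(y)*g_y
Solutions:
 g(y) = C1*cos(y)^4


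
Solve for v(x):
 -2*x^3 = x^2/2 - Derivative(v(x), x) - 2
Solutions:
 v(x) = C1 + x^4/2 + x^3/6 - 2*x


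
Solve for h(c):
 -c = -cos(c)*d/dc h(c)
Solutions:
 h(c) = C1 + Integral(c/cos(c), c)


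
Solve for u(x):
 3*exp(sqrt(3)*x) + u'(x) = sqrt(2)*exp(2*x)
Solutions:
 u(x) = C1 + sqrt(2)*exp(2*x)/2 - sqrt(3)*exp(sqrt(3)*x)


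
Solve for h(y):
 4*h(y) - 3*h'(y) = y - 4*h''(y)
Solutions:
 h(y) = y/4 + (C1*sin(sqrt(55)*y/8) + C2*cos(sqrt(55)*y/8))*exp(3*y/8) + 3/16


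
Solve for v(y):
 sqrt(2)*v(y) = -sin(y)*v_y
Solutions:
 v(y) = C1*(cos(y) + 1)^(sqrt(2)/2)/(cos(y) - 1)^(sqrt(2)/2)


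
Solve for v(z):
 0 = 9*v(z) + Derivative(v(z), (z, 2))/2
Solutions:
 v(z) = C1*sin(3*sqrt(2)*z) + C2*cos(3*sqrt(2)*z)


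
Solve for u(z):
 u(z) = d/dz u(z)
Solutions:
 u(z) = C1*exp(z)


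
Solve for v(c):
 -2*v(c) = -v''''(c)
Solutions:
 v(c) = C1*exp(-2^(1/4)*c) + C2*exp(2^(1/4)*c) + C3*sin(2^(1/4)*c) + C4*cos(2^(1/4)*c)


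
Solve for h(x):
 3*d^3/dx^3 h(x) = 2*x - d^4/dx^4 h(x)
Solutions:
 h(x) = C1 + C2*x + C3*x^2 + C4*exp(-3*x) + x^4/36 - x^3/27


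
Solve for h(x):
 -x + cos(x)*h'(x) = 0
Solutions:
 h(x) = C1 + Integral(x/cos(x), x)


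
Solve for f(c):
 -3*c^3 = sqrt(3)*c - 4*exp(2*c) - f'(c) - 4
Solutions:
 f(c) = C1 + 3*c^4/4 + sqrt(3)*c^2/2 - 4*c - 2*exp(2*c)


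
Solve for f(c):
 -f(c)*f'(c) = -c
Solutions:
 f(c) = -sqrt(C1 + c^2)
 f(c) = sqrt(C1 + c^2)


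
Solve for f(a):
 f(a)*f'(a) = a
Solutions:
 f(a) = -sqrt(C1 + a^2)
 f(a) = sqrt(C1 + a^2)


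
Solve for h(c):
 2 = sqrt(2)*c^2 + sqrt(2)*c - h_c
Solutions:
 h(c) = C1 + sqrt(2)*c^3/3 + sqrt(2)*c^2/2 - 2*c


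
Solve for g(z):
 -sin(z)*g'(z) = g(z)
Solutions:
 g(z) = C1*sqrt(cos(z) + 1)/sqrt(cos(z) - 1)


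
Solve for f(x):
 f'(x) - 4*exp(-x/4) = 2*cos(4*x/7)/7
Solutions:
 f(x) = C1 + sin(4*x/7)/2 - 16*exp(-x/4)


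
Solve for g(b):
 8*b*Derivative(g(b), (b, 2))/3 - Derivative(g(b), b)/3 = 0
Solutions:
 g(b) = C1 + C2*b^(9/8)


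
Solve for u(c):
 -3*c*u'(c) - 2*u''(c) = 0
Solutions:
 u(c) = C1 + C2*erf(sqrt(3)*c/2)


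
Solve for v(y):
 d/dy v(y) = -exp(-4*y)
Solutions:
 v(y) = C1 + exp(-4*y)/4


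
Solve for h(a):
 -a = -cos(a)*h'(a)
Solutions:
 h(a) = C1 + Integral(a/cos(a), a)


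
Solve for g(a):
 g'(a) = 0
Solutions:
 g(a) = C1


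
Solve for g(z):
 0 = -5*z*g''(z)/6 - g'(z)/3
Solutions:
 g(z) = C1 + C2*z^(3/5)


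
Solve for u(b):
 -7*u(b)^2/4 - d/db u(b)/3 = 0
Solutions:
 u(b) = 4/(C1 + 21*b)


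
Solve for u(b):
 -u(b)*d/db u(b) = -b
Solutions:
 u(b) = -sqrt(C1 + b^2)
 u(b) = sqrt(C1 + b^2)


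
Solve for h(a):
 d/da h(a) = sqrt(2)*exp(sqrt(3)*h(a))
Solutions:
 h(a) = sqrt(3)*(2*log(-1/(C1 + sqrt(2)*a)) - log(3))/6


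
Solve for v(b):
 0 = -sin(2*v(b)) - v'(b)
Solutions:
 v(b) = pi - acos((-C1 - exp(4*b))/(C1 - exp(4*b)))/2
 v(b) = acos((-C1 - exp(4*b))/(C1 - exp(4*b)))/2


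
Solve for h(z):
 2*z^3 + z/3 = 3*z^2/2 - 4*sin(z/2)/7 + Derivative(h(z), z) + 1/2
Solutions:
 h(z) = C1 + z^4/2 - z^3/2 + z^2/6 - z/2 - 8*cos(z/2)/7


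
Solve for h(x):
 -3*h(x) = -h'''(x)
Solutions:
 h(x) = C3*exp(3^(1/3)*x) + (C1*sin(3^(5/6)*x/2) + C2*cos(3^(5/6)*x/2))*exp(-3^(1/3)*x/2)


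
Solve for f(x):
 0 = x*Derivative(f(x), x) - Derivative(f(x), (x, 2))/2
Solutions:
 f(x) = C1 + C2*erfi(x)


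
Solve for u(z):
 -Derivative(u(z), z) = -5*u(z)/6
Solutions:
 u(z) = C1*exp(5*z/6)


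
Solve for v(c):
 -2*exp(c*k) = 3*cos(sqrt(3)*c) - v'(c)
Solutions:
 v(c) = C1 + sqrt(3)*sin(sqrt(3)*c) + 2*exp(c*k)/k


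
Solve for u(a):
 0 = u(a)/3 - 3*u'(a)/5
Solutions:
 u(a) = C1*exp(5*a/9)


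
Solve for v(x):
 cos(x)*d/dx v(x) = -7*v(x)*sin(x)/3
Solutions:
 v(x) = C1*cos(x)^(7/3)


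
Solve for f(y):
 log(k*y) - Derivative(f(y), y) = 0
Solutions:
 f(y) = C1 + y*log(k*y) - y


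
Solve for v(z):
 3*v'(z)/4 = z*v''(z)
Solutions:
 v(z) = C1 + C2*z^(7/4)


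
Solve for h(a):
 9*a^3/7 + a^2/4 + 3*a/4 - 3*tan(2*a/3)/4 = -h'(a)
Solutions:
 h(a) = C1 - 9*a^4/28 - a^3/12 - 3*a^2/8 - 9*log(cos(2*a/3))/8


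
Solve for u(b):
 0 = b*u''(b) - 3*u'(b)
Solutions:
 u(b) = C1 + C2*b^4


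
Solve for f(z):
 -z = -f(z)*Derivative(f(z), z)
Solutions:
 f(z) = -sqrt(C1 + z^2)
 f(z) = sqrt(C1 + z^2)


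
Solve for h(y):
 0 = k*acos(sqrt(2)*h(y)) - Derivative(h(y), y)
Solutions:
 Integral(1/acos(sqrt(2)*_y), (_y, h(y))) = C1 + k*y


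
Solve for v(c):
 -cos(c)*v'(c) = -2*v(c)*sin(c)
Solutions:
 v(c) = C1/cos(c)^2


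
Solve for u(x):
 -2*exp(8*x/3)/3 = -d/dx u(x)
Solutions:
 u(x) = C1 + exp(8*x/3)/4


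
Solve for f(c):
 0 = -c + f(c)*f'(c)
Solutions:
 f(c) = -sqrt(C1 + c^2)
 f(c) = sqrt(C1 + c^2)


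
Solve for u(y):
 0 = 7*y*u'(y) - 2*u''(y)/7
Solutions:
 u(y) = C1 + C2*erfi(7*y/2)


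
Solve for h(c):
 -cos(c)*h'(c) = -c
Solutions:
 h(c) = C1 + Integral(c/cos(c), c)


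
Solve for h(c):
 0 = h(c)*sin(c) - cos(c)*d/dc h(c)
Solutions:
 h(c) = C1/cos(c)


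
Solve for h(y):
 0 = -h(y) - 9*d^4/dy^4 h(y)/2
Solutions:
 h(y) = (C1*sin(2^(3/4)*sqrt(3)*y/6) + C2*cos(2^(3/4)*sqrt(3)*y/6))*exp(-2^(3/4)*sqrt(3)*y/6) + (C3*sin(2^(3/4)*sqrt(3)*y/6) + C4*cos(2^(3/4)*sqrt(3)*y/6))*exp(2^(3/4)*sqrt(3)*y/6)


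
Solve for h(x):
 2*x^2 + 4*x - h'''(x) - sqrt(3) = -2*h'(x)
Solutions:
 h(x) = C1 + C2*exp(-sqrt(2)*x) + C3*exp(sqrt(2)*x) - x^3/3 - x^2 - x + sqrt(3)*x/2


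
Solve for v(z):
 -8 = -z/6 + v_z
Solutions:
 v(z) = C1 + z^2/12 - 8*z


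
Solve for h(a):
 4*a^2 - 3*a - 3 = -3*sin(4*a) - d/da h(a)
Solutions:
 h(a) = C1 - 4*a^3/3 + 3*a^2/2 + 3*a + 3*cos(4*a)/4


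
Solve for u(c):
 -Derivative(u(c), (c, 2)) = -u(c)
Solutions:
 u(c) = C1*exp(-c) + C2*exp(c)


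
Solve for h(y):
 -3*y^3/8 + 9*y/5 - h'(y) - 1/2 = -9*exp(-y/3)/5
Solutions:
 h(y) = C1 - 3*y^4/32 + 9*y^2/10 - y/2 - 27*exp(-y/3)/5


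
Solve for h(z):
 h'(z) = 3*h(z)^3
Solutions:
 h(z) = -sqrt(2)*sqrt(-1/(C1 + 3*z))/2
 h(z) = sqrt(2)*sqrt(-1/(C1 + 3*z))/2


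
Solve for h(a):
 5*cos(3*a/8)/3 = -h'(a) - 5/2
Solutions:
 h(a) = C1 - 5*a/2 - 40*sin(3*a/8)/9


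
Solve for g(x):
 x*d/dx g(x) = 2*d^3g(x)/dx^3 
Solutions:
 g(x) = C1 + Integral(C2*airyai(2^(2/3)*x/2) + C3*airybi(2^(2/3)*x/2), x)


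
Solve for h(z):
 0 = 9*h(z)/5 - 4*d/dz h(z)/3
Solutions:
 h(z) = C1*exp(27*z/20)


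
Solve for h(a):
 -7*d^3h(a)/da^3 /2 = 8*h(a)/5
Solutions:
 h(a) = C3*exp(-2*2^(1/3)*35^(2/3)*a/35) + (C1*sin(2^(1/3)*sqrt(3)*35^(2/3)*a/35) + C2*cos(2^(1/3)*sqrt(3)*35^(2/3)*a/35))*exp(2^(1/3)*35^(2/3)*a/35)


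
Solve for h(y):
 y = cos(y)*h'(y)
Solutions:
 h(y) = C1 + Integral(y/cos(y), y)


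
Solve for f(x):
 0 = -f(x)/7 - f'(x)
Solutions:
 f(x) = C1*exp(-x/7)


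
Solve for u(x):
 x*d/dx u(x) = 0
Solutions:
 u(x) = C1


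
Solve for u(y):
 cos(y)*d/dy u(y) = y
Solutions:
 u(y) = C1 + Integral(y/cos(y), y)


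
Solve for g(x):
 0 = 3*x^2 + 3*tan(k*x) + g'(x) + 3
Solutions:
 g(x) = C1 - x^3 - 3*x - 3*Piecewise((-log(cos(k*x))/k, Ne(k, 0)), (0, True))


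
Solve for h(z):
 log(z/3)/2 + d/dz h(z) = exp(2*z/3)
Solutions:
 h(z) = C1 - z*log(z)/2 + z*(1 + log(3))/2 + 3*exp(2*z/3)/2


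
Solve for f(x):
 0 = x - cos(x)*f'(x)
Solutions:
 f(x) = C1 + Integral(x/cos(x), x)


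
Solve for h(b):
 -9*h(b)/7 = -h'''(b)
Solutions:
 h(b) = C3*exp(21^(2/3)*b/7) + (C1*sin(3*3^(1/6)*7^(2/3)*b/14) + C2*cos(3*3^(1/6)*7^(2/3)*b/14))*exp(-21^(2/3)*b/14)


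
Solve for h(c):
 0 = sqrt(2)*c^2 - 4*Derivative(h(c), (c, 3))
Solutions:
 h(c) = C1 + C2*c + C3*c^2 + sqrt(2)*c^5/240


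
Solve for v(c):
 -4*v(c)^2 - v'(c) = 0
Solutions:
 v(c) = 1/(C1 + 4*c)


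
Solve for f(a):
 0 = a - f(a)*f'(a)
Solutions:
 f(a) = -sqrt(C1 + a^2)
 f(a) = sqrt(C1 + a^2)


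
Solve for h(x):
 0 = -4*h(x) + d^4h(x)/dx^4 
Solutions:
 h(x) = C1*exp(-sqrt(2)*x) + C2*exp(sqrt(2)*x) + C3*sin(sqrt(2)*x) + C4*cos(sqrt(2)*x)


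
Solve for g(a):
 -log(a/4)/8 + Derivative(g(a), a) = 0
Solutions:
 g(a) = C1 + a*log(a)/8 - a*log(2)/4 - a/8


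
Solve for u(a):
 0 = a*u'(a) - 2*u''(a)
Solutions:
 u(a) = C1 + C2*erfi(a/2)


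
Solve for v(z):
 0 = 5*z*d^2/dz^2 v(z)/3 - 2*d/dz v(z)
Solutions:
 v(z) = C1 + C2*z^(11/5)


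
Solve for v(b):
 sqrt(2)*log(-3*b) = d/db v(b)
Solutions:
 v(b) = C1 + sqrt(2)*b*log(-b) + sqrt(2)*b*(-1 + log(3))


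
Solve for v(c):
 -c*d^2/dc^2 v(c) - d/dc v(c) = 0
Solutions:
 v(c) = C1 + C2*log(c)


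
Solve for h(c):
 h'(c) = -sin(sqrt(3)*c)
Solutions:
 h(c) = C1 + sqrt(3)*cos(sqrt(3)*c)/3


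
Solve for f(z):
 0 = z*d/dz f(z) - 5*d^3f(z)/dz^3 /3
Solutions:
 f(z) = C1 + Integral(C2*airyai(3^(1/3)*5^(2/3)*z/5) + C3*airybi(3^(1/3)*5^(2/3)*z/5), z)


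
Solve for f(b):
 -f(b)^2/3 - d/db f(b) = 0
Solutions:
 f(b) = 3/(C1 + b)


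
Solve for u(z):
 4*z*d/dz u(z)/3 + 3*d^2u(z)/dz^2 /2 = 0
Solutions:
 u(z) = C1 + C2*erf(2*z/3)


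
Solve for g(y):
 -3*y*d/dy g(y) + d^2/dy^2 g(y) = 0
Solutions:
 g(y) = C1 + C2*erfi(sqrt(6)*y/2)


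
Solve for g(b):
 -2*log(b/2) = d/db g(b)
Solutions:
 g(b) = C1 - 2*b*log(b) + b*log(4) + 2*b


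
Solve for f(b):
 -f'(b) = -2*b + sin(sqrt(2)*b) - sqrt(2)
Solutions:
 f(b) = C1 + b^2 + sqrt(2)*b + sqrt(2)*cos(sqrt(2)*b)/2


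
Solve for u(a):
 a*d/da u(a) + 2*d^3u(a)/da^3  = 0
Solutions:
 u(a) = C1 + Integral(C2*airyai(-2^(2/3)*a/2) + C3*airybi(-2^(2/3)*a/2), a)


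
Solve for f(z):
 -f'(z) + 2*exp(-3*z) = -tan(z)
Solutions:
 f(z) = C1 + log(tan(z)^2 + 1)/2 - 2*exp(-3*z)/3


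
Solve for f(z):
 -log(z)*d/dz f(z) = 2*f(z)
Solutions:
 f(z) = C1*exp(-2*li(z))


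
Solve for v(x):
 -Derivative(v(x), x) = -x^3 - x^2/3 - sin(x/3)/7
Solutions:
 v(x) = C1 + x^4/4 + x^3/9 - 3*cos(x/3)/7


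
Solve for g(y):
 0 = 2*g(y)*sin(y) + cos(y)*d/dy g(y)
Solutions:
 g(y) = C1*cos(y)^2


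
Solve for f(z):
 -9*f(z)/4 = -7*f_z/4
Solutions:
 f(z) = C1*exp(9*z/7)


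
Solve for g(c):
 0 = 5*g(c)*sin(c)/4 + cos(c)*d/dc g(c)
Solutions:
 g(c) = C1*cos(c)^(5/4)


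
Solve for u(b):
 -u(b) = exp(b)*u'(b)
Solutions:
 u(b) = C1*exp(exp(-b))


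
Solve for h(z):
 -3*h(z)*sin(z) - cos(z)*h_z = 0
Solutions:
 h(z) = C1*cos(z)^3


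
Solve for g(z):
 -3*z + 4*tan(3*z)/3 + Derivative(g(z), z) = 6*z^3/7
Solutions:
 g(z) = C1 + 3*z^4/14 + 3*z^2/2 + 4*log(cos(3*z))/9


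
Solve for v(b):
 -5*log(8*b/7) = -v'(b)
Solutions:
 v(b) = C1 + 5*b*log(b) - 5*b + b*log(32768/16807)


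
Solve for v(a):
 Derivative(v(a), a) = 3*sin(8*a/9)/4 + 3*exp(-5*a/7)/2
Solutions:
 v(a) = C1 - 27*cos(8*a/9)/32 - 21*exp(-5*a/7)/10


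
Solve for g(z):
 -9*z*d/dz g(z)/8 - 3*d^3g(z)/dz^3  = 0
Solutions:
 g(z) = C1 + Integral(C2*airyai(-3^(1/3)*z/2) + C3*airybi(-3^(1/3)*z/2), z)


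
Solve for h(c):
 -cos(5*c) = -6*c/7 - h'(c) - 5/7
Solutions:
 h(c) = C1 - 3*c^2/7 - 5*c/7 + sin(5*c)/5


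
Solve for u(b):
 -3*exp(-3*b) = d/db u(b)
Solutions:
 u(b) = C1 + exp(-3*b)


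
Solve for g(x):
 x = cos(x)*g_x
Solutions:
 g(x) = C1 + Integral(x/cos(x), x)


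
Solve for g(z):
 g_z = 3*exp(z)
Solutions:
 g(z) = C1 + 3*exp(z)


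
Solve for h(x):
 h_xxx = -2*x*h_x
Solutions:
 h(x) = C1 + Integral(C2*airyai(-2^(1/3)*x) + C3*airybi(-2^(1/3)*x), x)


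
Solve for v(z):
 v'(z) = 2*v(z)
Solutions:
 v(z) = C1*exp(2*z)


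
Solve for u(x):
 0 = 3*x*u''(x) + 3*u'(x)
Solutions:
 u(x) = C1 + C2*log(x)


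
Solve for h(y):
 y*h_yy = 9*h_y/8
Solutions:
 h(y) = C1 + C2*y^(17/8)


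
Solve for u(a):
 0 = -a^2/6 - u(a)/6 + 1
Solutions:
 u(a) = 6 - a^2


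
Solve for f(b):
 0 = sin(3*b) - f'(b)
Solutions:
 f(b) = C1 - cos(3*b)/3


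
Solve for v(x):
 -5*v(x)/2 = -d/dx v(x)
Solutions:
 v(x) = C1*exp(5*x/2)


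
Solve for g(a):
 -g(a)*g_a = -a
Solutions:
 g(a) = -sqrt(C1 + a^2)
 g(a) = sqrt(C1 + a^2)


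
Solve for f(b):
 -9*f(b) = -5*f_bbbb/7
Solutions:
 f(b) = C1*exp(-sqrt(3)*5^(3/4)*7^(1/4)*b/5) + C2*exp(sqrt(3)*5^(3/4)*7^(1/4)*b/5) + C3*sin(sqrt(3)*5^(3/4)*7^(1/4)*b/5) + C4*cos(sqrt(3)*5^(3/4)*7^(1/4)*b/5)


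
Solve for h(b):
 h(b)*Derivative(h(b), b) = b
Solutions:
 h(b) = -sqrt(C1 + b^2)
 h(b) = sqrt(C1 + b^2)


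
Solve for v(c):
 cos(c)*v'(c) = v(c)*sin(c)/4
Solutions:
 v(c) = C1/cos(c)^(1/4)


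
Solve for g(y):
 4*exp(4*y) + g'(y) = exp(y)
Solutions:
 g(y) = C1 - exp(4*y) + exp(y)


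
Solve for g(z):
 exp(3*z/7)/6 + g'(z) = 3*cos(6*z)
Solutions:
 g(z) = C1 - 7*exp(3*z/7)/18 + sin(6*z)/2


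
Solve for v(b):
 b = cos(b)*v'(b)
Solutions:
 v(b) = C1 + Integral(b/cos(b), b)


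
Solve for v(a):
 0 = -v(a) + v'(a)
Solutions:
 v(a) = C1*exp(a)


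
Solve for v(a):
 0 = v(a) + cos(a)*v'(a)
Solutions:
 v(a) = C1*sqrt(sin(a) - 1)/sqrt(sin(a) + 1)


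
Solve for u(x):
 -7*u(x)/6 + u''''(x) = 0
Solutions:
 u(x) = C1*exp(-6^(3/4)*7^(1/4)*x/6) + C2*exp(6^(3/4)*7^(1/4)*x/6) + C3*sin(6^(3/4)*7^(1/4)*x/6) + C4*cos(6^(3/4)*7^(1/4)*x/6)


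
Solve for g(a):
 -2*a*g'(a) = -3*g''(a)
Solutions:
 g(a) = C1 + C2*erfi(sqrt(3)*a/3)


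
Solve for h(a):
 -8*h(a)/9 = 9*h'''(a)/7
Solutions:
 h(a) = C3*exp(-2*3^(2/3)*7^(1/3)*a/9) + (C1*sin(3^(1/6)*7^(1/3)*a/3) + C2*cos(3^(1/6)*7^(1/3)*a/3))*exp(3^(2/3)*7^(1/3)*a/9)


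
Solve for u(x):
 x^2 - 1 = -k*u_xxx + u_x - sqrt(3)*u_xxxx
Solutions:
 u(x) = C1 + C2*exp(x*(-24*2^(1/3)*k^2/((-sqrt(3) + 3*I)*(2*k^3 + sqrt(-4*k^6 + (2*k^3 - 81)^2) - 81)^(1/3)) - 4*sqrt(3)*k + 2^(2/3)*sqrt(3)*(2*k^3 + sqrt(-4*k^6 + (2*k^3 - 81)^2) - 81)^(1/3) - 3*2^(2/3)*I*(2*k^3 + sqrt(-4*k^6 + (2*k^3 - 81)^2) - 81)^(1/3))/36) + C3*exp(x*(24*2^(1/3)*k^2/((sqrt(3) + 3*I)*(2*k^3 + sqrt(-4*k^6 + (2*k^3 - 81)^2) - 81)^(1/3)) - 4*sqrt(3)*k + 2^(2/3)*sqrt(3)*(2*k^3 + sqrt(-4*k^6 + (2*k^3 - 81)^2) - 81)^(1/3) + 3*2^(2/3)*I*(2*k^3 + sqrt(-4*k^6 + (2*k^3 - 81)^2) - 81)^(1/3))/36) + C4*exp(-sqrt(3)*x*(2*2^(1/3)*k^2/(2*k^3 + sqrt(-4*k^6 + (2*k^3 - 81)^2) - 81)^(1/3) + 2*k + 2^(2/3)*(2*k^3 + sqrt(-4*k^6 + (2*k^3 - 81)^2) - 81)^(1/3))/18) + 2*k*x + x^3/3 - x


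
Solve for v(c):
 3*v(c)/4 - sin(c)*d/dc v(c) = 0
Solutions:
 v(c) = C1*(cos(c) - 1)^(3/8)/(cos(c) + 1)^(3/8)


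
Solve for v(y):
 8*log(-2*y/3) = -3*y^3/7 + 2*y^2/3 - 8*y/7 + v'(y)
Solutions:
 v(y) = C1 + 3*y^4/28 - 2*y^3/9 + 4*y^2/7 + 8*y*log(-y) + 8*y*(-log(3) - 1 + log(2))


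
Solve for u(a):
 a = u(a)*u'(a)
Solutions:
 u(a) = -sqrt(C1 + a^2)
 u(a) = sqrt(C1 + a^2)


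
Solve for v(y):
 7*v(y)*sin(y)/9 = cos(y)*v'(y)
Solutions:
 v(y) = C1/cos(y)^(7/9)


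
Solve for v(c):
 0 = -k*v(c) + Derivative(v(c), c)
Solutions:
 v(c) = C1*exp(c*k)


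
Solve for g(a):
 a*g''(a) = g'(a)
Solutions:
 g(a) = C1 + C2*a^2


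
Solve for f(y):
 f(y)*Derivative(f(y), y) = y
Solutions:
 f(y) = -sqrt(C1 + y^2)
 f(y) = sqrt(C1 + y^2)


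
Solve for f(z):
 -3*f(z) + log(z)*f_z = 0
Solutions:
 f(z) = C1*exp(3*li(z))


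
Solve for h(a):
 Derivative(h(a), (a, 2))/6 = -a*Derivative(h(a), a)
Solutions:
 h(a) = C1 + C2*erf(sqrt(3)*a)


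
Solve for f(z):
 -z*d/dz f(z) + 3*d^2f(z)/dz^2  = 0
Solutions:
 f(z) = C1 + C2*erfi(sqrt(6)*z/6)


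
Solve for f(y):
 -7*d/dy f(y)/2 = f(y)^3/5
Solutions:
 f(y) = -sqrt(70)*sqrt(-1/(C1 - 2*y))/2
 f(y) = sqrt(70)*sqrt(-1/(C1 - 2*y))/2


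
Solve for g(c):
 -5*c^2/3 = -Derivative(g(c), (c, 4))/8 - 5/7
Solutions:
 g(c) = C1 + C2*c + C3*c^2 + C4*c^3 + c^6/27 - 5*c^4/21


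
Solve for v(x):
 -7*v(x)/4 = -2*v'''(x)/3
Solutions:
 v(x) = C3*exp(21^(1/3)*x/2) + (C1*sin(3^(5/6)*7^(1/3)*x/4) + C2*cos(3^(5/6)*7^(1/3)*x/4))*exp(-21^(1/3)*x/4)


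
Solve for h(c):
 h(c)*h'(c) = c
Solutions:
 h(c) = -sqrt(C1 + c^2)
 h(c) = sqrt(C1 + c^2)


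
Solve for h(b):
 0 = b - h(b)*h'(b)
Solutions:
 h(b) = -sqrt(C1 + b^2)
 h(b) = sqrt(C1 + b^2)


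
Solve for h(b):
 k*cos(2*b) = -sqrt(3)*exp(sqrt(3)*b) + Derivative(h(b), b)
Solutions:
 h(b) = C1 + k*sin(2*b)/2 + exp(sqrt(3)*b)


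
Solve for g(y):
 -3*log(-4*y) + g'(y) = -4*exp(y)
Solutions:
 g(y) = C1 + 3*y*log(-y) + 3*y*(-1 + 2*log(2)) - 4*exp(y)


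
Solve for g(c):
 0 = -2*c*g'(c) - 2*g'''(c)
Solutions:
 g(c) = C1 + Integral(C2*airyai(-c) + C3*airybi(-c), c)


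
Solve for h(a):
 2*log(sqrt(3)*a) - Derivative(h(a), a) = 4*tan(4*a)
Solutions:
 h(a) = C1 + 2*a*log(a) - 2*a + a*log(3) + log(cos(4*a))


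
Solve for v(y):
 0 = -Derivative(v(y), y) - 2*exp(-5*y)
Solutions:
 v(y) = C1 + 2*exp(-5*y)/5


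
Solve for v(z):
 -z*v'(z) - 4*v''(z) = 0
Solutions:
 v(z) = C1 + C2*erf(sqrt(2)*z/4)


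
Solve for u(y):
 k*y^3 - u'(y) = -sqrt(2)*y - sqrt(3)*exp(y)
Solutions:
 u(y) = C1 + k*y^4/4 + sqrt(2)*y^2/2 + sqrt(3)*exp(y)


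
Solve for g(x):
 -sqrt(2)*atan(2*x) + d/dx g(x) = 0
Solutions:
 g(x) = C1 + sqrt(2)*(x*atan(2*x) - log(4*x^2 + 1)/4)


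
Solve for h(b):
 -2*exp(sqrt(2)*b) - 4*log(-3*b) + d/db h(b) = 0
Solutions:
 h(b) = C1 + 4*b*log(-b) + 4*b*(-1 + log(3)) + sqrt(2)*exp(sqrt(2)*b)


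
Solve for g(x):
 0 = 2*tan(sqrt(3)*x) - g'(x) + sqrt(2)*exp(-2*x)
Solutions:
 g(x) = C1 + sqrt(3)*log(tan(sqrt(3)*x)^2 + 1)/3 - sqrt(2)*exp(-2*x)/2
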